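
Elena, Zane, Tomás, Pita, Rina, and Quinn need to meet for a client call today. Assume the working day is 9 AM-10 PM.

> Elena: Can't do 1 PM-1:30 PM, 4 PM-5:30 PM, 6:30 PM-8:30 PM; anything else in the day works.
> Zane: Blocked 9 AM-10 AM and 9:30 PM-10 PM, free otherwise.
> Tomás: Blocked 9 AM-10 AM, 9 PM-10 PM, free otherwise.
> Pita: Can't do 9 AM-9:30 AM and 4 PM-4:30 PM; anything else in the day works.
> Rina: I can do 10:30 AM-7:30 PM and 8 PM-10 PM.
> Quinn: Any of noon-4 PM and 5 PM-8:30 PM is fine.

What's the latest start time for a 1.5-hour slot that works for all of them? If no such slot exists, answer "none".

14:30

Elena free: 09:00-13:00, 13:30-16:00, 17:30-18:30, 20:30-22:00 (invert busy blocks within the working day).
Zane free: 10:00-21:30 (invert busy blocks within the working day).
Tomás free: 10:00-21:00 (invert busy blocks within the working day).
Pita free: 09:30-16:00, 16:30-22:00 (invert busy blocks within the working day).
Rina free: 10:30-19:30, 20:00-22:00.
Quinn free: 12:00-16:00, 17:00-20:30.
Elena ∩ Zane: 10:00-13:00, 13:30-16:00, 17:30-18:30, 20:30-21:30.
Elena ∩ Zane ∩ Tomás: 10:00-13:00, 13:30-16:00, 17:30-18:30, 20:30-21:00.
Elena ∩ Zane ∩ Tomás ∩ Pita: 10:00-13:00, 13:30-16:00, 17:30-18:30, 20:30-21:00.
Elena ∩ Zane ∩ Tomás ∩ Pita ∩ Rina: 10:30-13:00, 13:30-16:00, 17:30-18:30, 20:30-21:00.
Elena ∩ Zane ∩ Tomás ∩ Pita ∩ Rina ∩ Quinn: 12:00-13:00, 13:30-16:00, 17:30-18:30.
The last common window of at least 90 minutes is 13:30-16:00; a 90-minute meeting can start as late as 14:30 and still end by 16:00.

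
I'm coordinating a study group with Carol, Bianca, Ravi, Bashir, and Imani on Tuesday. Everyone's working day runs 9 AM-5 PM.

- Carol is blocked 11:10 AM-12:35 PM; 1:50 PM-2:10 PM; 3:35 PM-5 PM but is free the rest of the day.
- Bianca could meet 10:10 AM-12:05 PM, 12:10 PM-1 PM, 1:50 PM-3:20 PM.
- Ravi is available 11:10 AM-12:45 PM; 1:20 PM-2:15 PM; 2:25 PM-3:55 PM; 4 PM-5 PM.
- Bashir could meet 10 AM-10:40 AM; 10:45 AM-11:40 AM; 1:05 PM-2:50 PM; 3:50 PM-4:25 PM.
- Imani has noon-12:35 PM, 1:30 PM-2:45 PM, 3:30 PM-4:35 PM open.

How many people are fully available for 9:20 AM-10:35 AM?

Carol free: 09:00-11:10, 12:35-13:50, 14:10-15:35 (invert busy blocks within the working day).
Bianca free: 10:10-12:05, 12:10-13:00, 13:50-15:20.
Ravi free: 11:10-12:45, 13:20-14:15, 14:25-15:55, 16:00-17:00.
Bashir free: 10:00-10:40, 10:45-11:40, 13:05-14:50, 15:50-16:25.
Imani free: 12:00-12:35, 13:30-14:45, 15:30-16:35.
Carol can make the full 09:20-10:35 slot — that's 1.

1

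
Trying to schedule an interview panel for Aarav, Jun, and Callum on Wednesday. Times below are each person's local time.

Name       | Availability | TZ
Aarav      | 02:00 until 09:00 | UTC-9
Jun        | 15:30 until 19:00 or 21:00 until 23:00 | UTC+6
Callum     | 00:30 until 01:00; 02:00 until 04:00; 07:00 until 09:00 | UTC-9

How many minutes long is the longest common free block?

120

Aarav in UTC: 11:00-18:00 (add 9h to convert from UTC-9).
Jun in UTC: 09:30-13:00, 15:00-17:00 (subtract 6h to convert from UTC+6).
Callum in UTC: 09:30-10:00, 11:00-13:00, 16:00-18:00 (add 9h to convert from UTC-9).
Aarav ∩ Jun: 11:00-13:00, 15:00-17:00.
Aarav ∩ Jun ∩ Callum: 11:00-13:00, 16:00-17:00.
The longest is 11:00-13:00 at 120 minutes.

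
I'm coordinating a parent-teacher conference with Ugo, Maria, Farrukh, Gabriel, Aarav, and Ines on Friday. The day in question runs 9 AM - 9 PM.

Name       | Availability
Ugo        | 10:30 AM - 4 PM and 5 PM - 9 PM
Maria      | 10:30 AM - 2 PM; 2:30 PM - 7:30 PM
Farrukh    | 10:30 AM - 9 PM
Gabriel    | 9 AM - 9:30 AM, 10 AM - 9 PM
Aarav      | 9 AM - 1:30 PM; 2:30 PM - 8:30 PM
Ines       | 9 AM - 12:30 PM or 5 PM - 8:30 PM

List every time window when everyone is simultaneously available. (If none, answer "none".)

10:30-12:30, 17:00-19:30

Ugo ∩ Maria: 10:30-14:00, 14:30-16:00, 17:00-19:30.
Ugo ∩ Maria ∩ Farrukh: 10:30-14:00, 14:30-16:00, 17:00-19:30.
Ugo ∩ Maria ∩ Farrukh ∩ Gabriel: 10:30-14:00, 14:30-16:00, 17:00-19:30.
Ugo ∩ Maria ∩ Farrukh ∩ Gabriel ∩ Aarav: 10:30-13:30, 14:30-16:00, 17:00-19:30.
Ugo ∩ Maria ∩ Farrukh ∩ Gabriel ∩ Aarav ∩ Ines: 10:30-12:30, 17:00-19:30.
So the common availability across everyone is 10:30-12:30, 17:00-19:30.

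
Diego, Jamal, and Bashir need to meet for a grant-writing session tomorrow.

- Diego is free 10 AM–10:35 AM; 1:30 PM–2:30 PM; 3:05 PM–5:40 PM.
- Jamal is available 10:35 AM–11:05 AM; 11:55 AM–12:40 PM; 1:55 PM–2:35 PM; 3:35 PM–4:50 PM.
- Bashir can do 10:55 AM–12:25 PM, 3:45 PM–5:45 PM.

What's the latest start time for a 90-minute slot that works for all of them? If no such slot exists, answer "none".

none

Diego ∩ Jamal: 13:55-14:30, 15:35-16:50.
Diego ∩ Jamal ∩ Bashir: 15:45-16:50.
No common window is at least 90 minutes long.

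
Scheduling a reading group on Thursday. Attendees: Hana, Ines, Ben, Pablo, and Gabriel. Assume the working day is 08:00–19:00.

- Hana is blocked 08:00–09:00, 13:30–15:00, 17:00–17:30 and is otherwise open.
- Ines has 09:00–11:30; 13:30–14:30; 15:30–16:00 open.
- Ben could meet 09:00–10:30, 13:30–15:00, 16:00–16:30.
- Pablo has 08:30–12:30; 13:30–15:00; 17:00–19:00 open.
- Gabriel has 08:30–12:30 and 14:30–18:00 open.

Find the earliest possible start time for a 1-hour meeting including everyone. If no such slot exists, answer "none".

09:00

Hana free: 09:00-13:30, 15:00-17:00, 17:30-19:00 (invert busy blocks within the working day).
Ines free: 09:00-11:30, 13:30-14:30, 15:30-16:00.
Ben free: 09:00-10:30, 13:30-15:00, 16:00-16:30.
Pablo free: 08:30-12:30, 13:30-15:00, 17:00-19:00.
Gabriel free: 08:30-12:30, 14:30-18:00.
Hana ∩ Ines: 09:00-11:30, 15:30-16:00.
Hana ∩ Ines ∩ Ben: 09:00-10:30.
Hana ∩ Ines ∩ Ben ∩ Pablo: 09:00-10:30.
Hana ∩ Ines ∩ Ben ∩ Pablo ∩ Gabriel: 09:00-10:30.
Those are the intersection windows.
The first common window of at least 60 minutes is 09:00-10:30, so the earliest start is 09:00.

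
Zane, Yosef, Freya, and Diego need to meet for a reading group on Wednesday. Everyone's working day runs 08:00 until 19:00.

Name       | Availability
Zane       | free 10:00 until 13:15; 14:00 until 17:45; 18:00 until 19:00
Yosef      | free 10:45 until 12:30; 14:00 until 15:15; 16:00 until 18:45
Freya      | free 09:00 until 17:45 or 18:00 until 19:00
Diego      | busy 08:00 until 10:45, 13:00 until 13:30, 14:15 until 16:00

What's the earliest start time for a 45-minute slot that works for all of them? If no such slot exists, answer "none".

10:45

Zane free: 10:00-13:15, 14:00-17:45, 18:00-19:00.
Yosef free: 10:45-12:30, 14:00-15:15, 16:00-18:45.
Freya free: 09:00-17:45, 18:00-19:00.
Diego free: 10:45-13:00, 13:30-14:15, 16:00-19:00 (invert busy blocks within the working day).
Zane ∩ Yosef: 10:45-12:30, 14:00-15:15, 16:00-17:45, 18:00-18:45.
Zane ∩ Yosef ∩ Freya: 10:45-12:30, 14:00-15:15, 16:00-17:45, 18:00-18:45.
Zane ∩ Yosef ∩ Freya ∩ Diego: 10:45-12:30, 14:00-14:15, 16:00-17:45, 18:00-18:45.
The first common window of at least 45 minutes is 10:45-12:30, so the earliest start is 10:45.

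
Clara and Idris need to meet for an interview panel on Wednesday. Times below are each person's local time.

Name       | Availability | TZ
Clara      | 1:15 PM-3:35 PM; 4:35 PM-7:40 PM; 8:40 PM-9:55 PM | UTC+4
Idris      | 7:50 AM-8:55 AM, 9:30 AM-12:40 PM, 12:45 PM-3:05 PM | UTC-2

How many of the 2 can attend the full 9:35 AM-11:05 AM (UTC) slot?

1

Clara in UTC: 09:15-11:35, 12:35-15:40, 16:40-17:55 (subtract 4h to convert from UTC+4).
Idris in UTC: 09:50-10:55, 11:30-14:40, 14:45-17:05 (add 2h to convert from UTC-2).
Clara can make the full 09:35-11:05 slot — that's 1.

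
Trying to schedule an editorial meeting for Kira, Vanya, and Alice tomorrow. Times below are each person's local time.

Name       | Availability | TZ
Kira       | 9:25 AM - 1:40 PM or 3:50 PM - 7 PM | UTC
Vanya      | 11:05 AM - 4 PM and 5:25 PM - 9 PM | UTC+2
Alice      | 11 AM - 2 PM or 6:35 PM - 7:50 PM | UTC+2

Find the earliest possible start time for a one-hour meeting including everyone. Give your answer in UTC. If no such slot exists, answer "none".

09:25

Kira in UTC: 09:25-13:40, 15:50-19:00.
Vanya in UTC: 09:05-14:00, 15:25-19:00 (subtract 2h to convert from UTC+2).
Alice in UTC: 09:00-12:00, 16:35-17:50 (subtract 2h to convert from UTC+2).
Kira ∩ Vanya: 09:25-13:40, 15:50-19:00.
Kira ∩ Vanya ∩ Alice: 09:25-12:00, 16:35-17:50.
Those are the intersection windows.
The first common window of at least 60 minutes is 09:25-12:00, so the earliest start is 09:25.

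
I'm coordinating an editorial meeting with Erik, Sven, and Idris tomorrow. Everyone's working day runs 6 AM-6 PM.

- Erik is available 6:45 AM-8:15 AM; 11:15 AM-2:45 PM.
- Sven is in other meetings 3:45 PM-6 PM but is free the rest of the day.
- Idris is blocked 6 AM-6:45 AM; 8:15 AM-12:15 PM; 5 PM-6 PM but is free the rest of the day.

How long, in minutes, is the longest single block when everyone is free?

Erik free: 06:45-08:15, 11:15-14:45.
Sven free: 06:00-15:45 (invert busy blocks within the working day).
Idris free: 06:45-08:15, 12:15-17:00 (invert busy blocks within the working day).
Erik ∩ Sven: 06:45-08:15, 11:15-14:45.
Erik ∩ Sven ∩ Idris: 06:45-08:15, 12:15-14:45.
The longest is 12:15-14:45 at 150 minutes.

150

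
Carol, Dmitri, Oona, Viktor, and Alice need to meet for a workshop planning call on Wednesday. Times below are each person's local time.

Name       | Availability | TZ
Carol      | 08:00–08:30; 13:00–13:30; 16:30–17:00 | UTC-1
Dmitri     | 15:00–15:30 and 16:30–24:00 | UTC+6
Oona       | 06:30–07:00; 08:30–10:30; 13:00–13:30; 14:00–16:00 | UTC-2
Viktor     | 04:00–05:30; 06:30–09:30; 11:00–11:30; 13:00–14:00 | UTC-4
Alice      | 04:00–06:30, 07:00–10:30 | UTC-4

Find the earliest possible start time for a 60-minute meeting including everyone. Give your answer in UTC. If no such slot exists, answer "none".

none

Carol in UTC: 09:00-09:30, 14:00-14:30, 17:30-18:00 (add 1h to convert from UTC-1).
Dmitri in UTC: 09:00-09:30, 10:30-18:00 (subtract 6h to convert from UTC+6).
Oona in UTC: 08:30-09:00, 10:30-12:30, 15:00-15:30, 16:00-18:00 (add 2h to convert from UTC-2).
Viktor in UTC: 08:00-09:30, 10:30-13:30, 15:00-15:30, 17:00-18:00 (add 4h to convert from UTC-4).
Alice in UTC: 08:00-10:30, 11:00-14:30 (add 4h to convert from UTC-4).
Carol ∩ Dmitri: 09:00-09:30, 14:00-14:30, 17:30-18:00.
Carol ∩ Dmitri ∩ Oona: 17:30-18:00.
Carol ∩ Dmitri ∩ Oona ∩ Viktor: 17:30-18:00.
Carol ∩ Dmitri ∩ Oona ∩ Viktor ∩ Alice: ∅.
There is no time when everyone is free.
No common window is at least 60 minutes long.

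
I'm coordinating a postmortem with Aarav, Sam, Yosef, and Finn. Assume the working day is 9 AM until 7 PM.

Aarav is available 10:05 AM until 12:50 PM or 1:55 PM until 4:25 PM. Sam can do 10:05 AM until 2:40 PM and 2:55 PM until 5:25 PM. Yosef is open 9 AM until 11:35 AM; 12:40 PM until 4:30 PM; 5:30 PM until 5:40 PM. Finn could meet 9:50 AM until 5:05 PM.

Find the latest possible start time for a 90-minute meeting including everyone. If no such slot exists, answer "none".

Aarav ∩ Sam: 10:05-12:50, 13:55-14:40, 14:55-16:25.
Aarav ∩ Sam ∩ Yosef: 10:05-11:35, 12:40-12:50, 13:55-14:40, 14:55-16:25.
Aarav ∩ Sam ∩ Yosef ∩ Finn: 10:05-11:35, 12:40-12:50, 13:55-14:40, 14:55-16:25.
The last common window of at least 90 minutes is 14:55-16:25; a 90-minute meeting can start as late as 14:55 and still end by 16:25.

14:55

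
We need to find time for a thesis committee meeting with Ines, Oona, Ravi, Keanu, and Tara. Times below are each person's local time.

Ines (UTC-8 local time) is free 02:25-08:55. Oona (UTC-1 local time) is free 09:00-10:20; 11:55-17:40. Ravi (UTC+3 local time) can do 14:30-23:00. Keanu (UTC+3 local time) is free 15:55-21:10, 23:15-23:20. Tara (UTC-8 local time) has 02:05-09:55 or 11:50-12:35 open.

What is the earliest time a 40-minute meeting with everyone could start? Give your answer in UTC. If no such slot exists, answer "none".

12:55

Ines in UTC: 10:25-16:55 (add 8h to convert from UTC-8).
Oona in UTC: 10:00-11:20, 12:55-18:40 (add 1h to convert from UTC-1).
Ravi in UTC: 11:30-20:00 (subtract 3h to convert from UTC+3).
Keanu in UTC: 12:55-18:10, 20:15-20:20 (subtract 3h to convert from UTC+3).
Tara in UTC: 10:05-17:55, 19:50-20:35 (add 8h to convert from UTC-8).
Ines ∩ Oona: 10:25-11:20, 12:55-16:55.
Ines ∩ Oona ∩ Ravi: 12:55-16:55.
Ines ∩ Oona ∩ Ravi ∩ Keanu: 12:55-16:55.
Ines ∩ Oona ∩ Ravi ∩ Keanu ∩ Tara: 12:55-16:55.
The first common window of at least 40 minutes is 12:55-16:55, so the earliest start is 12:55.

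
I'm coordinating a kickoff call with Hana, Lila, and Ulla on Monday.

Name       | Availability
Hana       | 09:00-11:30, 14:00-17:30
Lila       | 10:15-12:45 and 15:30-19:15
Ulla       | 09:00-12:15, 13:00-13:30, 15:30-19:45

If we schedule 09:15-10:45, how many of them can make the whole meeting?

Hana and Ulla can make the full 09:15-10:45 slot — that's 2.

2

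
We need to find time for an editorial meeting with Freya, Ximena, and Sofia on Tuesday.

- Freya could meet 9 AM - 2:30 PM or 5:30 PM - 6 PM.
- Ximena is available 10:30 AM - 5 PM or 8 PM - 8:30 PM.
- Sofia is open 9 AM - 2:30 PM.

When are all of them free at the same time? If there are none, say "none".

10:30-14:30

Freya ∩ Ximena: 10:30-14:30.
Freya ∩ Ximena ∩ Sofia: 10:30-14:30.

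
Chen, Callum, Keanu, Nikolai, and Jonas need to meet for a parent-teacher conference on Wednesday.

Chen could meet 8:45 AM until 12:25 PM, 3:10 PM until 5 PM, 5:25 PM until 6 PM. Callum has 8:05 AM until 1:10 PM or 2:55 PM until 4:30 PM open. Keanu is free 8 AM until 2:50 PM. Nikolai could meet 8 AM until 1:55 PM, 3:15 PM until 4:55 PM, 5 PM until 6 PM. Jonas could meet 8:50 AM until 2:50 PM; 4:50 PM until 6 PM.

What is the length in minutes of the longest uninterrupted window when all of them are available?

215

Chen ∩ Callum: 08:45-12:25, 15:10-16:30.
Chen ∩ Callum ∩ Keanu: 08:45-12:25.
Chen ∩ Callum ∩ Keanu ∩ Nikolai: 08:45-12:25.
Chen ∩ Callum ∩ Keanu ∩ Nikolai ∩ Jonas: 08:50-12:25.
The longest is 08:50-12:25 at 215 minutes.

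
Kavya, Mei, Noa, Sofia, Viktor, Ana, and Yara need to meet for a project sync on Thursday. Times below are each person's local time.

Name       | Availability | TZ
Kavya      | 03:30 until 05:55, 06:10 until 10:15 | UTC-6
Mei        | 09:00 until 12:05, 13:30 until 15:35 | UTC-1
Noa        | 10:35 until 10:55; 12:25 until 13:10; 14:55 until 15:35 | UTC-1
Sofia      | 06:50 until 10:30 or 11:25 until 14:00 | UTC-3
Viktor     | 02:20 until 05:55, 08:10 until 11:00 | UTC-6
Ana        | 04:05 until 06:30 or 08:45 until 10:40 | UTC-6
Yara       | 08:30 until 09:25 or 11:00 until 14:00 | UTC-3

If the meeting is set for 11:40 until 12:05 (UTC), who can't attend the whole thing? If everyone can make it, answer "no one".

Kavya, Noa, Viktor

Kavya in UTC: 09:30-11:55, 12:10-16:15 (add 6h to convert from UTC-6).
Mei in UTC: 10:00-13:05, 14:30-16:35 (add 1h to convert from UTC-1).
Noa in UTC: 11:35-11:55, 13:25-14:10, 15:55-16:35 (add 1h to convert from UTC-1).
Sofia in UTC: 09:50-13:30, 14:25-17:00 (add 3h to convert from UTC-3).
Viktor in UTC: 08:20-11:55, 14:10-17:00 (add 6h to convert from UTC-6).
Ana in UTC: 10:05-12:30, 14:45-16:40 (add 6h to convert from UTC-6).
Yara in UTC: 11:30-12:25, 14:00-17:00 (add 3h to convert from UTC-3).
Kavya: not fully free for 11:40-12:05. Mei: free for 11:40-12:05. Noa: not fully free for 11:40-12:05. Sofia: free for 11:40-12:05. Viktor: not fully free for 11:40-12:05. Ana: free for 11:40-12:05. Yara: free for 11:40-12:05.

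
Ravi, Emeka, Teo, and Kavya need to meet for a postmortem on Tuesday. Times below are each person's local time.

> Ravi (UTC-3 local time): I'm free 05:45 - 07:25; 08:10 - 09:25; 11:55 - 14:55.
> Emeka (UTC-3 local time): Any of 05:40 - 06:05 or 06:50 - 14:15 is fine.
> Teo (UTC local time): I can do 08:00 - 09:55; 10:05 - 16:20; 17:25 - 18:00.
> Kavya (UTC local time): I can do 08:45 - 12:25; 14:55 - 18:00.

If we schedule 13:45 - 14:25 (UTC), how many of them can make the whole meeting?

Ravi in UTC: 08:45-10:25, 11:10-12:25, 14:55-17:55 (add 3h to convert from UTC-3).
Emeka in UTC: 08:40-09:05, 09:50-17:15 (add 3h to convert from UTC-3).
Teo in UTC: 08:00-09:55, 10:05-16:20, 17:25-18:00.
Kavya in UTC: 08:45-12:25, 14:55-18:00.
Emeka and Teo can make the full 13:45-14:25 slot — that's 2.

2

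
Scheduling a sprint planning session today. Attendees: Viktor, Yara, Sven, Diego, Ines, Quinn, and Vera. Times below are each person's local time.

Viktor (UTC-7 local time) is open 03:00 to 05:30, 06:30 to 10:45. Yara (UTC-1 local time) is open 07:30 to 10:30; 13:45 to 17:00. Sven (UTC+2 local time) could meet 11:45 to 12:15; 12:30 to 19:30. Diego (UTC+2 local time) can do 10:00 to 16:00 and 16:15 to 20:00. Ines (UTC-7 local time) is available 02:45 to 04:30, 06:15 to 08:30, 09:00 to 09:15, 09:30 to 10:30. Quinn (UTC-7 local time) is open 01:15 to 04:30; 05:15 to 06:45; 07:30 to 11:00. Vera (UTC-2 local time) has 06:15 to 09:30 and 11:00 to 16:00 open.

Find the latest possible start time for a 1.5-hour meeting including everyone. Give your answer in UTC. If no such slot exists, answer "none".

Viktor in UTC: 10:00-12:30, 13:30-17:45 (add 7h to convert from UTC-7).
Yara in UTC: 08:30-11:30, 14:45-18:00 (add 1h to convert from UTC-1).
Sven in UTC: 09:45-10:15, 10:30-17:30 (subtract 2h to convert from UTC+2).
Diego in UTC: 08:00-14:00, 14:15-18:00 (subtract 2h to convert from UTC+2).
Ines in UTC: 09:45-11:30, 13:15-15:30, 16:00-16:15, 16:30-17:30 (add 7h to convert from UTC-7).
Quinn in UTC: 08:15-11:30, 12:15-13:45, 14:30-18:00 (add 7h to convert from UTC-7).
Vera in UTC: 08:15-11:30, 13:00-18:00 (add 2h to convert from UTC-2).
Viktor ∩ Yara: 10:00-11:30, 14:45-17:45.
Viktor ∩ Yara ∩ Sven: 10:00-10:15, 10:30-11:30, 14:45-17:30.
Viktor ∩ Yara ∩ Sven ∩ Diego: 10:00-10:15, 10:30-11:30, 14:45-17:30.
Viktor ∩ Yara ∩ Sven ∩ Diego ∩ Ines: 10:00-10:15, 10:30-11:30, 14:45-15:30, 16:00-16:15, 16:30-17:30.
Viktor ∩ Yara ∩ Sven ∩ Diego ∩ Ines ∩ Quinn: 10:00-10:15, 10:30-11:30, 14:45-15:30, 16:00-16:15, 16:30-17:30.
Viktor ∩ Yara ∩ Sven ∩ Diego ∩ Ines ∩ Quinn ∩ Vera: 10:00-10:15, 10:30-11:30, 14:45-15:30, 16:00-16:15, 16:30-17:30.
So the common availability across everyone is 10:00-10:15, 10:30-11:30, 14:45-15:30, 16:00-16:15, 16:30-17:30.
No common window is at least 90 minutes long.

none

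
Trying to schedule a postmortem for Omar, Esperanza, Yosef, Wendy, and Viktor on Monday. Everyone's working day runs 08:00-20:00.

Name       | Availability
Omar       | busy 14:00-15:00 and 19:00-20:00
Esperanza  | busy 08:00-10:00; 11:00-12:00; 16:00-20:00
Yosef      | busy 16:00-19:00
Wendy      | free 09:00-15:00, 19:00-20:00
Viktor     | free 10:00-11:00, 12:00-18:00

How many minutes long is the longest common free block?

120

Omar free: 08:00-14:00, 15:00-19:00 (invert busy blocks within the working day).
Esperanza free: 10:00-11:00, 12:00-16:00 (invert busy blocks within the working day).
Yosef free: 08:00-16:00, 19:00-20:00 (invert busy blocks within the working day).
Wendy free: 09:00-15:00, 19:00-20:00.
Viktor free: 10:00-11:00, 12:00-18:00.
Omar ∩ Esperanza: 10:00-11:00, 12:00-14:00, 15:00-16:00.
Omar ∩ Esperanza ∩ Yosef: 10:00-11:00, 12:00-14:00, 15:00-16:00.
Omar ∩ Esperanza ∩ Yosef ∩ Wendy: 10:00-11:00, 12:00-14:00.
Omar ∩ Esperanza ∩ Yosef ∩ Wendy ∩ Viktor: 10:00-11:00, 12:00-14:00.
The longest is 12:00-14:00 at 120 minutes.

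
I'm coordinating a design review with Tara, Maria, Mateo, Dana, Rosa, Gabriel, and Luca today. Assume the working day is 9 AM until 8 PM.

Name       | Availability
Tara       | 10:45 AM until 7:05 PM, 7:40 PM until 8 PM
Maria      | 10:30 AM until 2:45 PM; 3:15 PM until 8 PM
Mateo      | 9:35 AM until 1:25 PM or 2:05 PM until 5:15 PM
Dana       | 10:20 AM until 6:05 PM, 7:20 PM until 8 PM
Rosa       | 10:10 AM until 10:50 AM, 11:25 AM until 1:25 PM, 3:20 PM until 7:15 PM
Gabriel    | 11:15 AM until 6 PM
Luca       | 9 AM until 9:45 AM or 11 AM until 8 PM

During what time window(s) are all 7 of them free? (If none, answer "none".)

Tara ∩ Maria: 10:45-14:45, 15:15-19:05, 19:40-20:00.
Tara ∩ Maria ∩ Mateo: 10:45-13:25, 14:05-14:45, 15:15-17:15.
Tara ∩ Maria ∩ Mateo ∩ Dana: 10:45-13:25, 14:05-14:45, 15:15-17:15.
Tara ∩ Maria ∩ Mateo ∩ Dana ∩ Rosa: 10:45-10:50, 11:25-13:25, 15:20-17:15.
Tara ∩ Maria ∩ Mateo ∩ Dana ∩ Rosa ∩ Gabriel: 11:25-13:25, 15:20-17:15.
Tara ∩ Maria ∩ Mateo ∩ Dana ∩ Rosa ∩ Gabriel ∩ Luca: 11:25-13:25, 15:20-17:15.

11:25-13:25, 15:20-17:15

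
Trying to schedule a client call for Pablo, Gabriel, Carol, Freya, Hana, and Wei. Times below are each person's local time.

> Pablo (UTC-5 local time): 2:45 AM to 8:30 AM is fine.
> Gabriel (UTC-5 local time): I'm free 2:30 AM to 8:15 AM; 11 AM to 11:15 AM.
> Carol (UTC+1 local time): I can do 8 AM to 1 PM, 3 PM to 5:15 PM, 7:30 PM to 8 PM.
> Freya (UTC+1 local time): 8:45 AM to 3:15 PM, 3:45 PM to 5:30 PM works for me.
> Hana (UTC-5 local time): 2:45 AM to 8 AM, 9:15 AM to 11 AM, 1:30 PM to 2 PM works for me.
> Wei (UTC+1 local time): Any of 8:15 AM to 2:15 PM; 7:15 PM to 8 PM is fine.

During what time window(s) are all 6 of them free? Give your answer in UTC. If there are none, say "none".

Pablo in UTC: 07:45-13:30 (add 5h to convert from UTC-5).
Gabriel in UTC: 07:30-13:15, 16:00-16:15 (add 5h to convert from UTC-5).
Carol in UTC: 07:00-12:00, 14:00-16:15, 18:30-19:00 (subtract 1h to convert from UTC+1).
Freya in UTC: 07:45-14:15, 14:45-16:30 (subtract 1h to convert from UTC+1).
Hana in UTC: 07:45-13:00, 14:15-16:00, 18:30-19:00 (add 5h to convert from UTC-5).
Wei in UTC: 07:15-13:15, 18:15-19:00 (subtract 1h to convert from UTC+1).
Pablo ∩ Gabriel: 07:45-13:15.
Pablo ∩ Gabriel ∩ Carol: 07:45-12:00.
Pablo ∩ Gabriel ∩ Carol ∩ Freya: 07:45-12:00.
Pablo ∩ Gabriel ∩ Carol ∩ Freya ∩ Hana: 07:45-12:00.
Pablo ∩ Gabriel ∩ Carol ∩ Freya ∩ Hana ∩ Wei: 07:45-12:00.
So the common availability across everyone is 07:45-12:00.

07:45-12:00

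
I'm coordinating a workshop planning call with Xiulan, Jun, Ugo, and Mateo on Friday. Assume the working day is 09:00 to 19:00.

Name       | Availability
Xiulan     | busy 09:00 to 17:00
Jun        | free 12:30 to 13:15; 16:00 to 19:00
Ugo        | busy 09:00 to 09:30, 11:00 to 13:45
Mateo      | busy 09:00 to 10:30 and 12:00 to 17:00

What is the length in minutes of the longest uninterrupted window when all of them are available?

Xiulan free: 17:00-19:00 (invert busy blocks within the working day).
Jun free: 12:30-13:15, 16:00-19:00.
Ugo free: 09:30-11:00, 13:45-19:00 (invert busy blocks within the working day).
Mateo free: 10:30-12:00, 17:00-19:00 (invert busy blocks within the working day).
Xiulan ∩ Jun: 17:00-19:00.
Xiulan ∩ Jun ∩ Ugo: 17:00-19:00.
Xiulan ∩ Jun ∩ Ugo ∩ Mateo: 17:00-19:00.
The longest is 17:00-19:00 at 120 minutes.

120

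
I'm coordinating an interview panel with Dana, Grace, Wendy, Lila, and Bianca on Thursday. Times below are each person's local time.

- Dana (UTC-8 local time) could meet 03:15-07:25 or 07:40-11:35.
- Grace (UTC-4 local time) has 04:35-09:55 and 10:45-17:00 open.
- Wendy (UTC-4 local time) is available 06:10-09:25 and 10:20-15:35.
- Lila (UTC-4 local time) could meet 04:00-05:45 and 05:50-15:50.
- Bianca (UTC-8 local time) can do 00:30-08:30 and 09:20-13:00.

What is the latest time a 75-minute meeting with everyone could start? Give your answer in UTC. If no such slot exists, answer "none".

Dana in UTC: 11:15-15:25, 15:40-19:35 (add 8h to convert from UTC-8).
Grace in UTC: 08:35-13:55, 14:45-21:00 (add 4h to convert from UTC-4).
Wendy in UTC: 10:10-13:25, 14:20-19:35 (add 4h to convert from UTC-4).
Lila in UTC: 08:00-09:45, 09:50-19:50 (add 4h to convert from UTC-4).
Bianca in UTC: 08:30-16:30, 17:20-21:00 (add 8h to convert from UTC-8).
Dana ∩ Grace: 11:15-13:55, 14:45-15:25, 15:40-19:35.
Dana ∩ Grace ∩ Wendy: 11:15-13:25, 14:45-15:25, 15:40-19:35.
Dana ∩ Grace ∩ Wendy ∩ Lila: 11:15-13:25, 14:45-15:25, 15:40-19:35.
Dana ∩ Grace ∩ Wendy ∩ Lila ∩ Bianca: 11:15-13:25, 14:45-15:25, 15:40-16:30, 17:20-19:35.
The last common window of at least 75 minutes is 17:20-19:35; a 75-minute meeting can start as late as 18:20 and still end by 19:35.

18:20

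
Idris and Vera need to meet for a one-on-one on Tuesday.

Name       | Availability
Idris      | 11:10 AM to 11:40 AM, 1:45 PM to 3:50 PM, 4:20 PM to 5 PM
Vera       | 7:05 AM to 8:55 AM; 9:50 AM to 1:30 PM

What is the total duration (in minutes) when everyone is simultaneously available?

30

Idris ∩ Vera: 11:10-11:40.
That's a single block of 30 minutes.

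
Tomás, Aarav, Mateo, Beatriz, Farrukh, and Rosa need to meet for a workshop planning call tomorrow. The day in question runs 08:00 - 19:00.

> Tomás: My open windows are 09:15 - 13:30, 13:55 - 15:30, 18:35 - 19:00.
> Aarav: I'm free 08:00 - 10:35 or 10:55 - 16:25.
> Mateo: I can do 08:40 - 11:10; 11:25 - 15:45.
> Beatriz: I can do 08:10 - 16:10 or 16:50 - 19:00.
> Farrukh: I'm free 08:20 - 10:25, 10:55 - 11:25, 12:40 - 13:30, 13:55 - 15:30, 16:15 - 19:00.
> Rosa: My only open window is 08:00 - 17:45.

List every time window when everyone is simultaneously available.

09:15-10:25, 10:55-11:10, 12:40-13:30, 13:55-15:30

Tomás ∩ Aarav: 09:15-10:35, 10:55-13:30, 13:55-15:30.
Tomás ∩ Aarav ∩ Mateo: 09:15-10:35, 10:55-11:10, 11:25-13:30, 13:55-15:30.
Tomás ∩ Aarav ∩ Mateo ∩ Beatriz: 09:15-10:35, 10:55-11:10, 11:25-13:30, 13:55-15:30.
Tomás ∩ Aarav ∩ Mateo ∩ Beatriz ∩ Farrukh: 09:15-10:25, 10:55-11:10, 12:40-13:30, 13:55-15:30.
Tomás ∩ Aarav ∩ Mateo ∩ Beatriz ∩ Farrukh ∩ Rosa: 09:15-10:25, 10:55-11:10, 12:40-13:30, 13:55-15:30.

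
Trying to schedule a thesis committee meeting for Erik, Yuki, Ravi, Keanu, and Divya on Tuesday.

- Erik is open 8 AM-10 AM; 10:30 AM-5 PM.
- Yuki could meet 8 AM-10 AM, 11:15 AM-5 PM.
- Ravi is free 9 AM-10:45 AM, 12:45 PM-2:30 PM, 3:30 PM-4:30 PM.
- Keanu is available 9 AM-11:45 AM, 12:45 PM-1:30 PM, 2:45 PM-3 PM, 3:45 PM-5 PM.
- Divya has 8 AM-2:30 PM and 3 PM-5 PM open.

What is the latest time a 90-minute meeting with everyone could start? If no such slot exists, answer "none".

none

Erik ∩ Yuki: 08:00-10:00, 11:15-17:00.
Erik ∩ Yuki ∩ Ravi: 09:00-10:00, 12:45-14:30, 15:30-16:30.
Erik ∩ Yuki ∩ Ravi ∩ Keanu: 09:00-10:00, 12:45-13:30, 15:45-16:30.
Erik ∩ Yuki ∩ Ravi ∩ Keanu ∩ Divya: 09:00-10:00, 12:45-13:30, 15:45-16:30.
So the common availability across everyone is 09:00-10:00, 12:45-13:30, 15:45-16:30.
No common window is at least 90 minutes long.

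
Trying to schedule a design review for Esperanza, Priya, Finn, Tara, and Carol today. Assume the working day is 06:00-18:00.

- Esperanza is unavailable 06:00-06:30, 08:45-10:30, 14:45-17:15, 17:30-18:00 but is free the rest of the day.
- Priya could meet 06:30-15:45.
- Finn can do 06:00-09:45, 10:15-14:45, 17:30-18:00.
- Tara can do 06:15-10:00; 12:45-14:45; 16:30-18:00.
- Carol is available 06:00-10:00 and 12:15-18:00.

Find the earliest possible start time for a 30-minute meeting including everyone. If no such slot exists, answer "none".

06:30

Esperanza free: 06:30-08:45, 10:30-14:45, 17:15-17:30 (invert busy blocks within the working day).
Priya free: 06:30-15:45.
Finn free: 06:00-09:45, 10:15-14:45, 17:30-18:00.
Tara free: 06:15-10:00, 12:45-14:45, 16:30-18:00.
Carol free: 06:00-10:00, 12:15-18:00.
Esperanza ∩ Priya: 06:30-08:45, 10:30-14:45.
Esperanza ∩ Priya ∩ Finn: 06:30-08:45, 10:30-14:45.
Esperanza ∩ Priya ∩ Finn ∩ Tara: 06:30-08:45, 12:45-14:45.
Esperanza ∩ Priya ∩ Finn ∩ Tara ∩ Carol: 06:30-08:45, 12:45-14:45.
So the common availability across everyone is 06:30-08:45, 12:45-14:45.
The first common window of at least 30 minutes is 06:30-08:45, so the earliest start is 06:30.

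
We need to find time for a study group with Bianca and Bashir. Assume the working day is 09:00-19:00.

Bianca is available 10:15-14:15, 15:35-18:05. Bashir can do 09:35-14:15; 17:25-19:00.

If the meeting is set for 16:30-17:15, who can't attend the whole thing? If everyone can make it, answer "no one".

Bashir

Bianca: free for 16:30-17:15. Bashir: not fully free for 16:30-17:15.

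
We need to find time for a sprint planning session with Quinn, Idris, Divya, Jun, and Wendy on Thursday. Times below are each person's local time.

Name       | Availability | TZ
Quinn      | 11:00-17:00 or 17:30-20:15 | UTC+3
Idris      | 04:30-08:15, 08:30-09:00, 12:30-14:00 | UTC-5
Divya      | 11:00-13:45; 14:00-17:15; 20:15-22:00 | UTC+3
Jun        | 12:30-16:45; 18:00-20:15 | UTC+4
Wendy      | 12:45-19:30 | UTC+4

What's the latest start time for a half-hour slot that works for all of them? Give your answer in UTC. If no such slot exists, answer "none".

Quinn in UTC: 08:00-14:00, 14:30-17:15 (subtract 3h to convert from UTC+3).
Idris in UTC: 09:30-13:15, 13:30-14:00, 17:30-19:00 (add 5h to convert from UTC-5).
Divya in UTC: 08:00-10:45, 11:00-14:15, 17:15-19:00 (subtract 3h to convert from UTC+3).
Jun in UTC: 08:30-12:45, 14:00-16:15 (subtract 4h to convert from UTC+4).
Wendy in UTC: 08:45-15:30 (subtract 4h to convert from UTC+4).
Quinn ∩ Idris: 09:30-13:15, 13:30-14:00.
Quinn ∩ Idris ∩ Divya: 09:30-10:45, 11:00-13:15, 13:30-14:00.
Quinn ∩ Idris ∩ Divya ∩ Jun: 09:30-10:45, 11:00-12:45.
Quinn ∩ Idris ∩ Divya ∩ Jun ∩ Wendy: 09:30-10:45, 11:00-12:45.
The last common window of at least 30 minutes is 11:00-12:45; a 30-minute meeting can start as late as 12:15 and still end by 12:45.

12:15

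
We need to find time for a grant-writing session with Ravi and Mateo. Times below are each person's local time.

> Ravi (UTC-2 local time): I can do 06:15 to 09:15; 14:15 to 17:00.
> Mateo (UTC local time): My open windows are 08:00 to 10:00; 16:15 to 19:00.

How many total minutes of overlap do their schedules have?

270

Ravi in UTC: 08:15-11:15, 16:15-19:00 (add 2h to convert from UTC-2).
Mateo in UTC: 08:00-10:00, 16:15-19:00.
Ravi ∩ Mateo: 08:15-10:00, 16:15-19:00.
Summing the common windows: 105 + 165 = 270 minutes.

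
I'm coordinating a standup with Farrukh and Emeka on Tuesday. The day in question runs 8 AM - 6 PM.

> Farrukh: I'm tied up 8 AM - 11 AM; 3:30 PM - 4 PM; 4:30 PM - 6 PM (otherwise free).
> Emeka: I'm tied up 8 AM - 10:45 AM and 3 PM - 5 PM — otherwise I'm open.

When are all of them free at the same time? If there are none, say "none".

11:00-15:00

Farrukh free: 11:00-15:30, 16:00-16:30 (invert busy blocks within the working day).
Emeka free: 10:45-15:00, 17:00-18:00 (invert busy blocks within the working day).
Farrukh ∩ Emeka: 11:00-15:00.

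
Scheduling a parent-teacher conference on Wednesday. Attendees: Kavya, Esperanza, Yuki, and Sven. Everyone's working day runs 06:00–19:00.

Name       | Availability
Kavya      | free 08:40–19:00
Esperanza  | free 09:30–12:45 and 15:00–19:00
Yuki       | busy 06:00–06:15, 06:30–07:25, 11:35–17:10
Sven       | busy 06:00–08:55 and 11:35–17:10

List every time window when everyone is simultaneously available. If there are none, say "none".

09:30-11:35, 17:10-19:00

Kavya free: 08:40-19:00.
Esperanza free: 09:30-12:45, 15:00-19:00.
Yuki free: 06:15-06:30, 07:25-11:35, 17:10-19:00 (invert busy blocks within the working day).
Sven free: 08:55-11:35, 17:10-19:00 (invert busy blocks within the working day).
Kavya ∩ Esperanza: 09:30-12:45, 15:00-19:00.
Kavya ∩ Esperanza ∩ Yuki: 09:30-11:35, 17:10-19:00.
Kavya ∩ Esperanza ∩ Yuki ∩ Sven: 09:30-11:35, 17:10-19:00.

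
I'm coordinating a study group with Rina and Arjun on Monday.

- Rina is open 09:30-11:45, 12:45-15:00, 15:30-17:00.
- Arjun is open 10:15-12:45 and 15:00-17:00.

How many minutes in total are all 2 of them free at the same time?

180

Rina ∩ Arjun: 10:15-11:45, 15:30-17:00.
Those are the intersection windows.
Summing the common windows: 90 + 90 = 180 minutes.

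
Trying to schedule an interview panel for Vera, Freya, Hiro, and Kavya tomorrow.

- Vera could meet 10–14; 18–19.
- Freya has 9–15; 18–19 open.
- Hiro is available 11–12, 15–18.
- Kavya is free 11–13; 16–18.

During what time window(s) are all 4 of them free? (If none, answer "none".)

Vera ∩ Freya: 10:00-14:00, 18:00-19:00.
Vera ∩ Freya ∩ Hiro: 11:00-12:00.
Vera ∩ Freya ∩ Hiro ∩ Kavya: 11:00-12:00.

11:00-12:00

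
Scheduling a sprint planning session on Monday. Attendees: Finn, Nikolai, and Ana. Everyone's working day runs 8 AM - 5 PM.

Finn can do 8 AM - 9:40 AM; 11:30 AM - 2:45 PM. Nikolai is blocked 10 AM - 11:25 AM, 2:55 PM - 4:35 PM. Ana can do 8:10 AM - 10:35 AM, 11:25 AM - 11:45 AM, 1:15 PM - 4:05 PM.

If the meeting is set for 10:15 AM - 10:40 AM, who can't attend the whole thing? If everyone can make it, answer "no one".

Finn free: 08:00-09:40, 11:30-14:45.
Nikolai free: 08:00-10:00, 11:25-14:55, 16:35-17:00 (invert busy blocks within the working day).
Ana free: 08:10-10:35, 11:25-11:45, 13:15-16:05.
Finn: not fully free for 10:15-10:40. Nikolai: not fully free for 10:15-10:40. Ana: not fully free for 10:15-10:40.

Ana, Finn, Nikolai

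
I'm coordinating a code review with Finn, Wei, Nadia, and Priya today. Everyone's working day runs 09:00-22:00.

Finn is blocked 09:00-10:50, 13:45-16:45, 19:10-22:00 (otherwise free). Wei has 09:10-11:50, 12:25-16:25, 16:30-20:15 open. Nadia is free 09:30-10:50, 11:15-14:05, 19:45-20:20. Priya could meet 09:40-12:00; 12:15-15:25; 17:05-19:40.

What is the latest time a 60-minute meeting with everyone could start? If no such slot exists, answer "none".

12:45

Finn free: 10:50-13:45, 16:45-19:10 (invert busy blocks within the working day).
Wei free: 09:10-11:50, 12:25-16:25, 16:30-20:15.
Nadia free: 09:30-10:50, 11:15-14:05, 19:45-20:20.
Priya free: 09:40-12:00, 12:15-15:25, 17:05-19:40.
Finn ∩ Wei: 10:50-11:50, 12:25-13:45, 16:45-19:10.
Finn ∩ Wei ∩ Nadia: 11:15-11:50, 12:25-13:45.
Finn ∩ Wei ∩ Nadia ∩ Priya: 11:15-11:50, 12:25-13:45.
The last common window of at least 60 minutes is 12:25-13:45; a 60-minute meeting can start as late as 12:45 and still end by 13:45.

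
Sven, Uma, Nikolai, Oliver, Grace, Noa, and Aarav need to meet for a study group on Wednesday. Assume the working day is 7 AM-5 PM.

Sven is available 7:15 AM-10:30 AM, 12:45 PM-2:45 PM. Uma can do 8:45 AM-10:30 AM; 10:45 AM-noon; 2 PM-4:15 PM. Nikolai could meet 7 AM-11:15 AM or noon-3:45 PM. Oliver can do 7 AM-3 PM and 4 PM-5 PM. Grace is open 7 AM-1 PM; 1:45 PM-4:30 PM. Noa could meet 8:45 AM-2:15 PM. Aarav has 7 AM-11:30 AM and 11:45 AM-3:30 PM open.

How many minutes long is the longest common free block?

Sven ∩ Uma: 08:45-10:30, 14:00-14:45.
Sven ∩ Uma ∩ Nikolai: 08:45-10:30, 14:00-14:45.
Sven ∩ Uma ∩ Nikolai ∩ Oliver: 08:45-10:30, 14:00-14:45.
Sven ∩ Uma ∩ Nikolai ∩ Oliver ∩ Grace: 08:45-10:30, 14:00-14:45.
Sven ∩ Uma ∩ Nikolai ∩ Oliver ∩ Grace ∩ Noa: 08:45-10:30, 14:00-14:15.
Sven ∩ Uma ∩ Nikolai ∩ Oliver ∩ Grace ∩ Noa ∩ Aarav: 08:45-10:30, 14:00-14:15.
The longest is 08:45-10:30 at 105 minutes.

105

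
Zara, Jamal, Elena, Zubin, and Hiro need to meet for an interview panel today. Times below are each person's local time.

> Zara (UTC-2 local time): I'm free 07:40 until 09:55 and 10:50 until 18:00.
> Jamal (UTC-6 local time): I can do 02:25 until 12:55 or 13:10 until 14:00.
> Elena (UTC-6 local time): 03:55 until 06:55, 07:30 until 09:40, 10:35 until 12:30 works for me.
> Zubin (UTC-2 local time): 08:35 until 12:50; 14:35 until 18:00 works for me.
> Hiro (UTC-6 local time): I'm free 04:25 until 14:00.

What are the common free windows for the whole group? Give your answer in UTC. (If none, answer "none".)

10:35-11:55, 12:50-12:55, 13:30-14:50, 16:35-18:30

Zara in UTC: 09:40-11:55, 12:50-20:00 (add 2h to convert from UTC-2).
Jamal in UTC: 08:25-18:55, 19:10-20:00 (add 6h to convert from UTC-6).
Elena in UTC: 09:55-12:55, 13:30-15:40, 16:35-18:30 (add 6h to convert from UTC-6).
Zubin in UTC: 10:35-14:50, 16:35-20:00 (add 2h to convert from UTC-2).
Hiro in UTC: 10:25-20:00 (add 6h to convert from UTC-6).
Zara ∩ Jamal: 09:40-11:55, 12:50-18:55, 19:10-20:00.
Zara ∩ Jamal ∩ Elena: 09:55-11:55, 12:50-12:55, 13:30-15:40, 16:35-18:30.
Zara ∩ Jamal ∩ Elena ∩ Zubin: 10:35-11:55, 12:50-12:55, 13:30-14:50, 16:35-18:30.
Zara ∩ Jamal ∩ Elena ∩ Zubin ∩ Hiro: 10:35-11:55, 12:50-12:55, 13:30-14:50, 16:35-18:30.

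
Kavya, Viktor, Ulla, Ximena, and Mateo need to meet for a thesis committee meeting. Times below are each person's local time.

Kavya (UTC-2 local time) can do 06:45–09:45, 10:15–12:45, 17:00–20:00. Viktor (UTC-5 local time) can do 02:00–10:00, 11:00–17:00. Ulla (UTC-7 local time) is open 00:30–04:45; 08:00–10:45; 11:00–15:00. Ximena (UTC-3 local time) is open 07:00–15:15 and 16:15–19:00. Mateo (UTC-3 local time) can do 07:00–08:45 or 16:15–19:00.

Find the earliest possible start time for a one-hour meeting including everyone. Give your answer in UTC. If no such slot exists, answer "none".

10:00

Kavya in UTC: 08:45-11:45, 12:15-14:45, 19:00-22:00 (add 2h to convert from UTC-2).
Viktor in UTC: 07:00-15:00, 16:00-22:00 (add 5h to convert from UTC-5).
Ulla in UTC: 07:30-11:45, 15:00-17:45, 18:00-22:00 (add 7h to convert from UTC-7).
Ximena in UTC: 10:00-18:15, 19:15-22:00 (add 3h to convert from UTC-3).
Mateo in UTC: 10:00-11:45, 19:15-22:00 (add 3h to convert from UTC-3).
Kavya ∩ Viktor: 08:45-11:45, 12:15-14:45, 19:00-22:00.
Kavya ∩ Viktor ∩ Ulla: 08:45-11:45, 19:00-22:00.
Kavya ∩ Viktor ∩ Ulla ∩ Ximena: 10:00-11:45, 19:15-22:00.
Kavya ∩ Viktor ∩ Ulla ∩ Ximena ∩ Mateo: 10:00-11:45, 19:15-22:00.
The first common window of at least 60 minutes is 10:00-11:45, so the earliest start is 10:00.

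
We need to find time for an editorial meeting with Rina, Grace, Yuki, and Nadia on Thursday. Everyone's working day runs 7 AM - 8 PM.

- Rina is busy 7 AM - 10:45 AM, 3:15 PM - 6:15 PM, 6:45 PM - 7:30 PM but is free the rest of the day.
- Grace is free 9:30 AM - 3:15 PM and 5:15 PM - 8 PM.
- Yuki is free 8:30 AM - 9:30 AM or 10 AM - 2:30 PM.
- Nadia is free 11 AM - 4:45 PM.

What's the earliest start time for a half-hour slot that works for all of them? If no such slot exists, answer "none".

11:00

Rina free: 10:45-15:15, 18:15-18:45, 19:30-20:00 (invert busy blocks within the working day).
Grace free: 09:30-15:15, 17:15-20:00.
Yuki free: 08:30-09:30, 10:00-14:30.
Nadia free: 11:00-16:45.
Rina ∩ Grace: 10:45-15:15, 18:15-18:45, 19:30-20:00.
Rina ∩ Grace ∩ Yuki: 10:45-14:30.
Rina ∩ Grace ∩ Yuki ∩ Nadia: 11:00-14:30.
The first common window of at least 30 minutes is 11:00-14:30, so the earliest start is 11:00.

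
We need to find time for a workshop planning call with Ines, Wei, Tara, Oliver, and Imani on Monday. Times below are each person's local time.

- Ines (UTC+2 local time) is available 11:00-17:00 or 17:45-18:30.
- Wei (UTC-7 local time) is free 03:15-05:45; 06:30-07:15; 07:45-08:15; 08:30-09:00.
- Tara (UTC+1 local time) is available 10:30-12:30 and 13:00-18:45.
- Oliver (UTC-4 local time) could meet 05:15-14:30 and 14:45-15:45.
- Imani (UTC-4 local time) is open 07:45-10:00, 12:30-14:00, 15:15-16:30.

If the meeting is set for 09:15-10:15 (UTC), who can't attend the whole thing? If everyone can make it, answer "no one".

Ines in UTC: 09:00-15:00, 15:45-16:30 (subtract 2h to convert from UTC+2).
Wei in UTC: 10:15-12:45, 13:30-14:15, 14:45-15:15, 15:30-16:00 (add 7h to convert from UTC-7).
Tara in UTC: 09:30-11:30, 12:00-17:45 (subtract 1h to convert from UTC+1).
Oliver in UTC: 09:15-18:30, 18:45-19:45 (add 4h to convert from UTC-4).
Imani in UTC: 11:45-14:00, 16:30-18:00, 19:15-20:30 (add 4h to convert from UTC-4).
Ines: free for 09:15-10:15. Wei: not fully free for 09:15-10:15. Tara: not fully free for 09:15-10:15. Oliver: free for 09:15-10:15. Imani: not fully free for 09:15-10:15.

Imani, Tara, Wei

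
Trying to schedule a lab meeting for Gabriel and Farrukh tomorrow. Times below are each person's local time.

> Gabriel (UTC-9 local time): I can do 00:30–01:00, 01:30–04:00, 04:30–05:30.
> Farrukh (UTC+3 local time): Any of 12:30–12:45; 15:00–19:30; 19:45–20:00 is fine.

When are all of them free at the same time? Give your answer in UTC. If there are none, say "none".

Gabriel in UTC: 09:30-10:00, 10:30-13:00, 13:30-14:30 (add 9h to convert from UTC-9).
Farrukh in UTC: 09:30-09:45, 12:00-16:30, 16:45-17:00 (subtract 3h to convert from UTC+3).
Gabriel ∩ Farrukh: 09:30-09:45, 12:00-13:00, 13:30-14:30.

09:30-09:45, 12:00-13:00, 13:30-14:30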